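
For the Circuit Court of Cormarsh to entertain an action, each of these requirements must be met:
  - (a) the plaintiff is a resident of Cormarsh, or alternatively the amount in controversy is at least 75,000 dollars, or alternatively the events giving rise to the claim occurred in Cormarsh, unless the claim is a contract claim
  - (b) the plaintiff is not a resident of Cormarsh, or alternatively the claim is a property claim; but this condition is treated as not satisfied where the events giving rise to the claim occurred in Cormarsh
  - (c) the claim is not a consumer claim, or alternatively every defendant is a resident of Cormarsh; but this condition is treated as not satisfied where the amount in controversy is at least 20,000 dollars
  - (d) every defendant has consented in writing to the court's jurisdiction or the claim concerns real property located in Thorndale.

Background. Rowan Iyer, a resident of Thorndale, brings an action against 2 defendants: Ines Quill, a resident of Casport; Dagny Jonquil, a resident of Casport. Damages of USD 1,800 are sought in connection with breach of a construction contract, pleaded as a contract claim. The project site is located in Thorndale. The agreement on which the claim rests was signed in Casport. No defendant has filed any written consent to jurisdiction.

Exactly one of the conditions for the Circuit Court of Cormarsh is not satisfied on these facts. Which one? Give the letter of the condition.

The Circuit Court of Cormarsh:
  (a) The plaintiff resides in Thorndale, not Cormarsh; the amount in controversy is $1,800, below the 75,000 dollars floor; the operative events occurred in Thorndale, not Cormarsh — none of the alternatives is met. However, the claim is a contract claim, so the 'unless' proviso supplies this condition. Met.
  (b) The plaintiff resides in Thorndale, which is not Cormarsh, which satisfies one of the alternatives. And the carve-out is inapplicable — the operative events occurred in Thorndale, not Cormarsh. Satisfied.
  (c) The claim is a contract claim, not a consumer claim, so one alternative holds. The carve-out does not apply: the amount in controversy is USD 1,800, below the USD 20,000 floor. Satisfied.
  (d) No such written consent has been filed; the claim does not concern real property — every alternative fails. Not met.
Only condition (d) fails.

(d)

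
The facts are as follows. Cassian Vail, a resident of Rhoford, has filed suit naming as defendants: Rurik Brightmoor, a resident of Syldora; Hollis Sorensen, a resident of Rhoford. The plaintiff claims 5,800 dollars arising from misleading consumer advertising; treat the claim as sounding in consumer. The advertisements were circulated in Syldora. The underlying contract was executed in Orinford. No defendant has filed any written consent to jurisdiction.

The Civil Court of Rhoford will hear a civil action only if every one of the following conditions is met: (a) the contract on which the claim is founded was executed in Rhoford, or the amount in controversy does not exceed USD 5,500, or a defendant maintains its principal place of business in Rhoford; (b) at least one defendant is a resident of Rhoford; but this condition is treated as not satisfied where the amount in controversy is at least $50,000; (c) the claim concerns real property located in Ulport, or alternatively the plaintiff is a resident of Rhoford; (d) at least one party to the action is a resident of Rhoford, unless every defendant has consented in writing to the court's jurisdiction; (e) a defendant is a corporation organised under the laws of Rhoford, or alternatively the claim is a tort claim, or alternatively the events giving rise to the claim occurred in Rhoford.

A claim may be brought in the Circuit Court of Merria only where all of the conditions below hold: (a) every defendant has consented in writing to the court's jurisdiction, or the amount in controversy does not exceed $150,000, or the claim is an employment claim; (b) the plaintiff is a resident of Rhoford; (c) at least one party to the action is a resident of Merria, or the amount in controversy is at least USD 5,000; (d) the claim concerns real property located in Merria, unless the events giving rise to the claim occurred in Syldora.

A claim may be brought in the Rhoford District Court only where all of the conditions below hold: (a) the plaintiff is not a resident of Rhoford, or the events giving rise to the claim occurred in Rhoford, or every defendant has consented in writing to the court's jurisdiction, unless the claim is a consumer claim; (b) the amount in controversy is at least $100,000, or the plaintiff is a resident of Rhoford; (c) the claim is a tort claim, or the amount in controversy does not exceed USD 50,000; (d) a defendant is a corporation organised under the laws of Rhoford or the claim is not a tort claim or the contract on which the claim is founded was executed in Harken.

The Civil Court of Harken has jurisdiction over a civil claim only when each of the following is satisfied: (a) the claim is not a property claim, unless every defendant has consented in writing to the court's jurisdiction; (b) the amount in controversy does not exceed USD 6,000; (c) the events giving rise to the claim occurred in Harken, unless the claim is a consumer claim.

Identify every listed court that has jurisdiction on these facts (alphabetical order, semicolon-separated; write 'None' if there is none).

The Civil Court of Rhoford:
  (a) The contract was executed in Orinford, not Rhoford; the amount in controversy is $5,800, above the $5,500 ceiling; no defendant is a corporation — none of the alternatives is met. Not met.
  (b) Hollis Sorensen resides in Rhoford. And the carve-out is inapplicable — the amount in controversy is 5,800 dollars, below the USD 50,000 floor. Met.
  (c) The plaintiff resides in Rhoford, so one alternative holds. Met.
  (d) Cassian Vail resides in Rhoford. Satisfied.
  (e) No defendant is a corporation; the claim is a consumer claim, not a tort claim; the operative events occurred in Syldora, not Rhoford — every alternative fails. Fails.
  → The court lacks jurisdiction.
The Circuit Court of Merria:
  (a) The amount in controversy is USD 5,800, within the $150,000 ceiling, which satisfies one of the alternatives. Condition met.
  (b) The plaintiff resides in Rhoford. Satisfied.
  (c) The amount in controversy is USD 5,800, which meets the USD 5,000 floor, so one alternative holds. Satisfied.
  (d) The claim does not concern real property. But the operative events occurred in Syldora, and the 'unless' clause therefore excuses the requirement. Satisfied.
  → All conditions met; jurisdiction exists.
The Rhoford District Court:
  (a) The plaintiff resides in Rhoford; the operative events occurred in Syldora, not Rhoford; no such written consent has been filed — none of the alternatives is met. But the claim is a consumer claim, and the 'unless' clause therefore excuses the requirement. Met.
  (b) The plaintiff resides in Rhoford, which satisfies one of the alternatives. Condition met.
  (c) The amount in controversy is $5,800, within the $50,000 ceiling, so this disjunct is met. Met.
  (d) The claim is a consumer claim, not a tort claim — that alternative is enough. Met.
  → All conditions met; jurisdiction exists.
The Civil Court of Harken:
  (a) The claim is a consumer claim, not a property claim. Satisfied.
  (b) The amount in controversy is USD 5,800, within the 6,000 dollars ceiling. Condition met.
  (c) The operative events occurred in Syldora, not Harken. The proviso rescues it, though: the claim is a consumer claim. Condition met.
  → All conditions met; jurisdiction exists.

the Circuit Court of Merria; the Civil Court of Harken; the Rhoford District Court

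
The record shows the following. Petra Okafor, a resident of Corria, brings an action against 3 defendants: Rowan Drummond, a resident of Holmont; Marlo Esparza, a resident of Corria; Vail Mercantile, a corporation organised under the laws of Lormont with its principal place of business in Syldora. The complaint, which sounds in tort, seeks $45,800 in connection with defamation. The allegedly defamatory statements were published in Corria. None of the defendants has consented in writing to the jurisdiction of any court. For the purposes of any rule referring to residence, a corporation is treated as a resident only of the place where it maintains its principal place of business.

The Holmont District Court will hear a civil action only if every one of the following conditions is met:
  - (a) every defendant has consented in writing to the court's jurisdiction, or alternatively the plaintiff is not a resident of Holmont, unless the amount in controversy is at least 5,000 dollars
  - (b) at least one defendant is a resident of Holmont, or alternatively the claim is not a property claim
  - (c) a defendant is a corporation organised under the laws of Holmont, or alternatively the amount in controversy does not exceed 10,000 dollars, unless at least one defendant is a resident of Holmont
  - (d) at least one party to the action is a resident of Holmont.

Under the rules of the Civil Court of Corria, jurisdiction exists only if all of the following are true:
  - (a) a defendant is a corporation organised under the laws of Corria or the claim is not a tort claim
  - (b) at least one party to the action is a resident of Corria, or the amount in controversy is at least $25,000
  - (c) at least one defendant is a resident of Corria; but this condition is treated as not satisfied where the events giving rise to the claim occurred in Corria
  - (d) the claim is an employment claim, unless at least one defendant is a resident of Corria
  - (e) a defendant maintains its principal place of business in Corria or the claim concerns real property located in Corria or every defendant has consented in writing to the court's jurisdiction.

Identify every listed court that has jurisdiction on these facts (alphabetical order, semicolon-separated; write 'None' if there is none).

The Holmont District Court:
  (a) The plaintiff resides in Corria, which is not Holmont, so this disjunct is met. Satisfied.
  (b) Rowan Drummond resides in Holmont — that alternative is enough. Condition met.
  (c) The corporate defendant(s) are organised in Lormont, not Holmont; the amount in controversy is $45,800, above the $10,000 ceiling — no alternative holds. However, Rowan Drummond resides in Holmont, so the 'unless' proviso supplies this condition. Met.
  (d) Rowan Drummond resides in Holmont. Condition met.
  → The court has jurisdiction.
The Civil Court of Corria:
  (a) The corporate defendant(s) are organised in Lormont, not Corria; the claim is a tort claim — every alternative fails. Not satisfied.
  (b) Petra Okafor resides in Corria, which satisfies one of the alternatives. Satisfied.
  (c) Marlo Esparza resides in Corria. But the carve-out bites: the operative events occurred in Corria. Condition not met.
  (d) The claim is a tort claim, not an employment claim. However, Marlo Esparza resides in Corria, so the 'unless' proviso supplies this condition. Condition met.
  (e) The corporate defendant(s) have their principal place of business in Syldora, not Corria; the claim does not concern real property; no such written consent has been filed — none of the alternatives is met. Not met.
  → The court lacks jurisdiction.

the Holmont District Court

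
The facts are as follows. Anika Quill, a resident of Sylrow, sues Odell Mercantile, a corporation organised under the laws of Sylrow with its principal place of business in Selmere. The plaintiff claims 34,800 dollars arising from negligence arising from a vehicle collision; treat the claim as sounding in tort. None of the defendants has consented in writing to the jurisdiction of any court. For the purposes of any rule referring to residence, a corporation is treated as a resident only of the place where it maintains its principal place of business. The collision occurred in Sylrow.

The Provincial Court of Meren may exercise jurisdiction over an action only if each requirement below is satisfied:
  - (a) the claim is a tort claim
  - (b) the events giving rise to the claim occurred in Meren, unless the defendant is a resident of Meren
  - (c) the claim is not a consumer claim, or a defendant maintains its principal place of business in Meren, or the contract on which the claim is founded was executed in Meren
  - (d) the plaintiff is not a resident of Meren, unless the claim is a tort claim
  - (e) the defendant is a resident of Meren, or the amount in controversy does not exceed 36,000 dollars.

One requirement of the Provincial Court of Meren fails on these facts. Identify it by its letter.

(b)

The Provincial Court of Meren:
  (a) The claim is a tort claim. Condition met.
  (b) The operative events occurred in Sylrow, not Meren. And the defendant resides in Selmere, not Meren, so the proviso does not save it. Fails.
  (c) The claim is a tort claim, not a consumer claim, which satisfies one of the alternatives. Met.
  (d) The plaintiff resides in Sylrow, which is not Meren. Met.
  (e) The amount in controversy is USD 34,800, within the 36,000 dollars ceiling — that alternative is enough. Met.
Only condition (b) fails.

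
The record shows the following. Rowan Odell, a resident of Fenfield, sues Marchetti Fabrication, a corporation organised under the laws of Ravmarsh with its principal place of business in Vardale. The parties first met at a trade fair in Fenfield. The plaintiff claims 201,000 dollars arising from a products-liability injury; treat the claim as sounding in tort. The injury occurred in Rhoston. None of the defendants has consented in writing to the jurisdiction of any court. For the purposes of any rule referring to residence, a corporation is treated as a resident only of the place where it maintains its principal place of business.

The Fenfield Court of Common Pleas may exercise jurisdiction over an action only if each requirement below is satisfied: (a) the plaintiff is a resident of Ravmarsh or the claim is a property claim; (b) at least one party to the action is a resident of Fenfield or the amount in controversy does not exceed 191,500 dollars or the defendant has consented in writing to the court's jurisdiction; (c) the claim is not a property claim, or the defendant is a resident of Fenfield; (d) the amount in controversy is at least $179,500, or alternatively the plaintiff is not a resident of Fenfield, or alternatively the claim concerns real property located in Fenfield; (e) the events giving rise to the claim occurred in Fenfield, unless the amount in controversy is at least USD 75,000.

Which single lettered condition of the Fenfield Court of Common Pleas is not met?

The Fenfield Court of Common Pleas:
  (a) The plaintiff resides in Fenfield, not Ravmarsh; the claim is a tort claim, not a property claim — every alternative fails. Condition not met.
  (b) Rowan Odell resides in Fenfield, so this disjunct is met. Met.
  (c) The claim is a tort claim, not a property claim, so one alternative holds. Met.
  (d) The amount in controversy is 201,000 dollars, which meets the 179,500 dollars floor, which satisfies one of the alternatives. Satisfied.
  (e) The operative events occurred in Rhoston, not Fenfield. But the amount in controversy is USD 201,000, which meets the 75,000 dollars floor, and the 'unless' clause therefore excuses the requirement. Satisfied.
Only condition (a) fails.

(a)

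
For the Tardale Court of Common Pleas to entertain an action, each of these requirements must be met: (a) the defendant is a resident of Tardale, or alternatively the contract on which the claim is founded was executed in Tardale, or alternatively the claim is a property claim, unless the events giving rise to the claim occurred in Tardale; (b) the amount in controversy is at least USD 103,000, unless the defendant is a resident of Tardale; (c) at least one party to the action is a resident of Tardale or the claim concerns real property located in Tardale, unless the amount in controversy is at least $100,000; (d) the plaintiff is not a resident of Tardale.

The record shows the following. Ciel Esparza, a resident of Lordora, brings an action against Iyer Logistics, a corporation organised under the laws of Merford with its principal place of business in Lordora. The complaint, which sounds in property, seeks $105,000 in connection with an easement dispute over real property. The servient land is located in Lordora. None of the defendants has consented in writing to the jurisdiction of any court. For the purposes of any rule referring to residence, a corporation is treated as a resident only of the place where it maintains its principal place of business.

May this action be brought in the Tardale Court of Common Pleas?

The Tardale Court of Common Pleas:
  (a) The claim is a property claim, so this disjunct is met. Condition met.
  (b) The amount in controversy is 105,000 dollars, which meets the $103,000 floor. Condition met.
  (c) No party resides in Tardale; the property lies in Lordora, not Tardale — none of the alternatives is met. The proviso rescues it, though: the amount in controversy is USD 105,000, which meets the USD 100,000 floor. Met.
  (d) The plaintiff resides in Lordora, which is not Tardale. Met.
  → The court has jurisdiction.

Yes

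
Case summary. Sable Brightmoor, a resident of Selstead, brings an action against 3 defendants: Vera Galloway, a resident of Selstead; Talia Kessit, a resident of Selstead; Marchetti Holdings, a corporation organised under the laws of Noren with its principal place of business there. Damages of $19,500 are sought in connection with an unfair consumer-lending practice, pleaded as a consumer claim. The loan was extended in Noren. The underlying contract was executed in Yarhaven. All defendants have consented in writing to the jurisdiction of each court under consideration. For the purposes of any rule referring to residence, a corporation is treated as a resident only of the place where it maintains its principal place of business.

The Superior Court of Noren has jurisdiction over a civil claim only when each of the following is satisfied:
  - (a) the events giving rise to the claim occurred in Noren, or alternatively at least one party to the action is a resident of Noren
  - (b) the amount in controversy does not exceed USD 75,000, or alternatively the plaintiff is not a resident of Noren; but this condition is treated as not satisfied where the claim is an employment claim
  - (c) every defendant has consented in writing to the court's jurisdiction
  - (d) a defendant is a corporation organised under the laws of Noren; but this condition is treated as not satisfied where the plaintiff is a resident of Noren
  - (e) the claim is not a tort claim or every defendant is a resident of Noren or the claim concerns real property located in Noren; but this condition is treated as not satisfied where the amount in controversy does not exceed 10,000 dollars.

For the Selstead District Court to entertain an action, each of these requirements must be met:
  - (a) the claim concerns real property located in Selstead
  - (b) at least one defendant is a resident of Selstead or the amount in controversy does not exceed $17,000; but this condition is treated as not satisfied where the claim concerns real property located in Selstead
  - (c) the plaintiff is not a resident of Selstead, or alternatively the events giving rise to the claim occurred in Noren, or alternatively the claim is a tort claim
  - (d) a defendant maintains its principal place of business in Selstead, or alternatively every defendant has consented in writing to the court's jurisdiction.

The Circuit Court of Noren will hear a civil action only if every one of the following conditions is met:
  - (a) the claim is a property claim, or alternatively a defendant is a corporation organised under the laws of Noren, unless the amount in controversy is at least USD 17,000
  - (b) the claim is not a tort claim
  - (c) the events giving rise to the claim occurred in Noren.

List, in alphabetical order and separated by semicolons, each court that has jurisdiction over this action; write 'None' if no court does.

The Superior Court of Noren:
  (a) The operative events occurred in Noren — that alternative is enough. Condition met.
  (b) The amount in controversy is USD 19,500, within the USD 75,000 ceiling — that alternative is enough. And the carve-out is inapplicable — the claim is a consumer claim, not an employment claim. Satisfied.
  (c) Every defendant has filed written consent. Satisfied.
  (d) Marchetti Holdings is organised under the laws of Noren. The exception is not triggered, since the plaintiff resides in Selstead, not Noren. Satisfied.
  (e) The claim is a consumer claim, not a tort claim, which satisfies one of the alternatives. And the carve-out is inapplicable — the amount in controversy is $19,500, above the 10,000 dollars ceiling. Satisfied.
  → Jurisdiction lies.
The Selstead District Court:
  (a) The claim does not concern real property. Fails.
  (b) Vera Galloway resides in Selstead, which satisfies one of the alternatives. The carve-out does not apply: the claim does not concern real property. Condition met.
  (c) The operative events occurred in Noren — that alternative is enough. Satisfied.
  (d) Every defendant has filed written consent, which satisfies one of the alternatives. Condition met.
  → No jurisdiction.
The Circuit Court of Noren:
  (a) Marchetti Holdings is organised under the laws of Noren — that alternative is enough. Satisfied.
  (b) The claim is a consumer claim, not a tort claim. Met.
  (c) The operative events occurred in Noren. Met.
  → Jurisdiction lies.

the Circuit Court of Noren; the Superior Court of Noren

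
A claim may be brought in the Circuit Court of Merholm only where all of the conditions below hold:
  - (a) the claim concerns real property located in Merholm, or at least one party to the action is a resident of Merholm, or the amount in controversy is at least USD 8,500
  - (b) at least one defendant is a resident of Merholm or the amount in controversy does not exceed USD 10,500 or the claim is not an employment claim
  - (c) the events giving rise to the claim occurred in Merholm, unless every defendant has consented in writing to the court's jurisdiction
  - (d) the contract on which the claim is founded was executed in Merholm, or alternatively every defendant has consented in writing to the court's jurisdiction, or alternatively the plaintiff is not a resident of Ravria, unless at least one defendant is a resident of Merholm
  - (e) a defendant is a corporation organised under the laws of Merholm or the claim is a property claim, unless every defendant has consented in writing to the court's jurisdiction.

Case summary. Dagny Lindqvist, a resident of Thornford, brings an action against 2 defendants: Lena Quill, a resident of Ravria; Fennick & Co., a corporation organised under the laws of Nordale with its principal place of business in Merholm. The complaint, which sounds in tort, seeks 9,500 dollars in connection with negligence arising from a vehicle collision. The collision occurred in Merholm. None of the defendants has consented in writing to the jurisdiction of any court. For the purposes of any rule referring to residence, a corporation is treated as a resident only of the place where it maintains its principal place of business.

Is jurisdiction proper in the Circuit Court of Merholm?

The Circuit Court of Merholm:
  (a) Fennick & Co. resides in Merholm, which satisfies one of the alternatives. Satisfied.
  (b) Fennick & Co. resides in Merholm, which satisfies one of the alternatives. Satisfied.
  (c) The operative events occurred in Merholm. Condition met.
  (d) The plaintiff resides in Thornford, which is not Ravria, which satisfies one of the alternatives. Condition met.
  (e) The corporate defendant(s) are organised in Nordale, not Merholm; the claim is a tort claim, not a property claim — every alternative fails. Nor does the 'unless' clause help: no such written consent has been filed. Condition not met.
  → Not every requirement is met — no jurisdiction.

No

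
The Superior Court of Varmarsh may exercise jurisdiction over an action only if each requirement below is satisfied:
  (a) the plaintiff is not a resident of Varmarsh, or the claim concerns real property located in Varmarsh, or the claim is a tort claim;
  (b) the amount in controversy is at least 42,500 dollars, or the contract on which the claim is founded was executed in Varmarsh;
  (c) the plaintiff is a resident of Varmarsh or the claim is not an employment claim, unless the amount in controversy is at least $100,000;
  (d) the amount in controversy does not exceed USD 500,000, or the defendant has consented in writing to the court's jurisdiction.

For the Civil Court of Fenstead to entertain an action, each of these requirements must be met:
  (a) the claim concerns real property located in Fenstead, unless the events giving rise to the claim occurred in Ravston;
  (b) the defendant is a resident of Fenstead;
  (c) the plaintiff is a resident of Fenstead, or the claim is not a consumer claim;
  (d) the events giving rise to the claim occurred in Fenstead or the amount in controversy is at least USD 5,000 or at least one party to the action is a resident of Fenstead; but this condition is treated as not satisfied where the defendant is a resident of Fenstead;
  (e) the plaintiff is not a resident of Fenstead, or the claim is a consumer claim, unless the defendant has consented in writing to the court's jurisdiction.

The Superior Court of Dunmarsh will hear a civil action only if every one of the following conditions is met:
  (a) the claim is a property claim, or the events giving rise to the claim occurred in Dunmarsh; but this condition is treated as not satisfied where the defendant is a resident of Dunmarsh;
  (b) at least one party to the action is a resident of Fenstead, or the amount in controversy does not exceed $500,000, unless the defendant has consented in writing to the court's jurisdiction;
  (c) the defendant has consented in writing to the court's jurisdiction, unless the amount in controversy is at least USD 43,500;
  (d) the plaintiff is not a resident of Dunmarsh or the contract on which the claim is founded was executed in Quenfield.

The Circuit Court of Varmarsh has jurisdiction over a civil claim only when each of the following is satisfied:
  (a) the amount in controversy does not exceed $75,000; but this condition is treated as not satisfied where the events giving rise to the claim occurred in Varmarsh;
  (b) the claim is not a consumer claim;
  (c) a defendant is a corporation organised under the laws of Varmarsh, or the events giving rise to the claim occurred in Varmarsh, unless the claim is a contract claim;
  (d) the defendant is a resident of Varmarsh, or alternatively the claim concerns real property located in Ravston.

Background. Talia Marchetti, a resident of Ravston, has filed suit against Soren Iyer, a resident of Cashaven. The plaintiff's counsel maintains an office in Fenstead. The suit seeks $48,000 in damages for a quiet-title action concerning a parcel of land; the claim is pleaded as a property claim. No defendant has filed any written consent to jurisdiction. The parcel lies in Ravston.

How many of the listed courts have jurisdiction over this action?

2

The Superior Court of Varmarsh:
  (a) The plaintiff resides in Ravston, which is not Varmarsh — that alternative is enough. Met.
  (b) The amount in controversy is $48,000, which meets the 42,500 dollars floor, so one alternative holds. Met.
  (c) The claim is a property claim, not an employment claim, which satisfies one of the alternatives. Met.
  (d) The amount in controversy is 48,000 dollars, within the USD 500,000 ceiling — that alternative is enough. Satisfied.
  → The court has jurisdiction.
The Civil Court of Fenstead:
  (a) The property lies in Ravston, not Fenstead. But the operative events occurred in Ravston, and the 'unless' clause therefore excuses the requirement. Condition met.
  (b) The defendant resides in Cashaven, not Fenstead. Fails.
  (c) The claim is a property claim, not a consumer claim, which satisfies one of the alternatives. Met.
  (d) The amount in controversy is $48,000, which meets the $5,000 floor, which satisfies one of the alternatives. The exception is not triggered, since the defendant resides in Cashaven, not Fenstead. Met.
  (e) The plaintiff resides in Ravston, which is not Fenstead, so this disjunct is met. Met.
  → At least one condition fails; no jurisdiction.
The Superior Court of Dunmarsh:
  (a) The claim is a property claim, so one alternative holds. The exception is not triggered, since the defendant resides in Cashaven, not Dunmarsh. Satisfied.
  (b) The amount in controversy is 48,000 dollars, within the $500,000 ceiling, so one alternative holds. Satisfied.
  (c) No such written consent has been filed. However, the amount in controversy is 48,000 dollars, which meets the USD 43,500 floor, so the 'unless' proviso supplies this condition. Condition met.
  (d) The plaintiff resides in Ravston, which is not Dunmarsh, which satisfies one of the alternatives. Satisfied.
  → Every requirement is satisfied — jurisdiction.
The Circuit Court of Varmarsh:
  (a) The amount in controversy is USD 48,000, within the 75,000 dollars ceiling. The exception is not triggered, since the operative events occurred in Ravston, not Varmarsh. Satisfied.
  (b) The claim is a property claim, not a consumer claim. Condition met.
  (c) No defendant is a corporation; the operative events occurred in Ravston, not Varmarsh — every alternative fails. And the claim is a property claim, not a contract claim, so the proviso does not save it. Not met.
  (d) The property lies in Ravston, so this disjunct is met. Condition met.
  → At least one condition fails; no jurisdiction.
Courts with jurisdiction: the Superior Court of Varmarsh, the Superior Court of Dunmarsh — 2 in total.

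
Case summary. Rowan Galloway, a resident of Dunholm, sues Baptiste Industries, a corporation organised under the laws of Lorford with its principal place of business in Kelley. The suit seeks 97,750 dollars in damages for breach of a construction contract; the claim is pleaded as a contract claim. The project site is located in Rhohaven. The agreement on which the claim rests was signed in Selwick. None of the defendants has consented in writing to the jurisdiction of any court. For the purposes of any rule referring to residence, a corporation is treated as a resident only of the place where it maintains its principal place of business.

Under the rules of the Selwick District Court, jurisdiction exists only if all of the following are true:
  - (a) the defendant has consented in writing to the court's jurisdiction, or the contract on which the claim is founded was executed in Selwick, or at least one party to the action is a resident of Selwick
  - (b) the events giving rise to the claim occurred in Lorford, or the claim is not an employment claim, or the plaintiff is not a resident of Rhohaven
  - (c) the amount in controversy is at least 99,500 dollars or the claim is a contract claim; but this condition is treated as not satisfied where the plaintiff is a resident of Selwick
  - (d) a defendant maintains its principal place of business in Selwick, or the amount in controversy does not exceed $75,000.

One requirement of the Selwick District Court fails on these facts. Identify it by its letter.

(d)

The Selwick District Court:
  (a) The contract was executed in Selwick, so one alternative holds. Met.
  (b) The claim is a contract claim, not an employment claim — that alternative is enough. Satisfied.
  (c) The claim is a contract claim, so this disjunct is met. And the carve-out is inapplicable — the plaintiff resides in Dunholm, not Selwick. Satisfied.
  (d) The corporate defendant(s) have their principal place of business in Kelley, not Selwick; the amount in controversy is 97,750 dollars, above the 75,000 dollars ceiling — every alternative fails. Not met.
Only condition (d) fails.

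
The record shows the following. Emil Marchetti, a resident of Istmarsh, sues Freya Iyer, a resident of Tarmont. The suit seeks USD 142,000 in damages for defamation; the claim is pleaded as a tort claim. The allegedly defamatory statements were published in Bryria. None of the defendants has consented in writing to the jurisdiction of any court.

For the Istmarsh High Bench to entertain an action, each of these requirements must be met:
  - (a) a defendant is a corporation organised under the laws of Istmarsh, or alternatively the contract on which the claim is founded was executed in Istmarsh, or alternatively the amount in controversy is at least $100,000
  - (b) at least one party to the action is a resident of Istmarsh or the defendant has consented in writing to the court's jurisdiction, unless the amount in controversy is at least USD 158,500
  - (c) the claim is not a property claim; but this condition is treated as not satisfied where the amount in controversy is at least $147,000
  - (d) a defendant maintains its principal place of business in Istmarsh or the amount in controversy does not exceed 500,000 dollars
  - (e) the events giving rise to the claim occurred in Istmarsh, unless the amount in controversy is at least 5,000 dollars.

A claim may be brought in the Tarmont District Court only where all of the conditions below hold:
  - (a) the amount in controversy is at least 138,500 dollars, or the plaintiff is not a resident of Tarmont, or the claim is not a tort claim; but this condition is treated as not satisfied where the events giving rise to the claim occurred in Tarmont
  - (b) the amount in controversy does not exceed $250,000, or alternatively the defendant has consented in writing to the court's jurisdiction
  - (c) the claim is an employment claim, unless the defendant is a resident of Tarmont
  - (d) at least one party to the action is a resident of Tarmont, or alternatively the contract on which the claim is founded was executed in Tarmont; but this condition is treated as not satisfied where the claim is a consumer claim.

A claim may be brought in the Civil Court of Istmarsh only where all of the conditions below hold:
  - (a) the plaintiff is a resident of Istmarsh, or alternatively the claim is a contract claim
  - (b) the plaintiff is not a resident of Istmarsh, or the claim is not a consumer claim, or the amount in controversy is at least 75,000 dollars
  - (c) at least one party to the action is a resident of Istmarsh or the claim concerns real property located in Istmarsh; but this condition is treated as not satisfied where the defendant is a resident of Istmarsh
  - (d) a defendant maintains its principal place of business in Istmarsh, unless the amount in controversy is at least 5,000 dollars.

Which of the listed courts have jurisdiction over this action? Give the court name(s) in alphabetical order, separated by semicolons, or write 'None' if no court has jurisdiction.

The Istmarsh High Bench:
  (a) The amount in controversy is 142,000 dollars, which meets the USD 100,000 floor, so this disjunct is met. Satisfied.
  (b) Emil Marchetti resides in Istmarsh, which satisfies one of the alternatives. Met.
  (c) The claim is a tort claim, not a property claim. And the carve-out is inapplicable — the amount in controversy is $142,000, below the 147,000 dollars floor. Satisfied.
  (d) The amount in controversy is 142,000 dollars, within the $500,000 ceiling, so this disjunct is met. Met.
  (e) The operative events occurred in Bryria, not Istmarsh. But the amount in controversy is $142,000, which meets the $5,000 floor, and the 'unless' clause therefore excuses the requirement. Condition met.
  → Jurisdiction lies.
The Tarmont District Court:
  (a) The amount in controversy is USD 142,000, which meets the $138,500 floor, so this disjunct is met. The exception is not triggered, since the operative events occurred in Bryria, not Tarmont. Condition met.
  (b) The amount in controversy is USD 142,000, within the 250,000 dollars ceiling, which satisfies one of the alternatives. Condition met.
  (c) The claim is a tort claim, not an employment claim. But the defendant resides in Tarmont, and the 'unless' clause therefore excuses the requirement. Met.
  (d) Freya Iyer resides in Tarmont, so this disjunct is met. And the carve-out is inapplicable — the claim is a tort claim, not a consumer claim. Satisfied.
  → All conditions met; jurisdiction exists.
The Civil Court of Istmarsh:
  (a) The plaintiff resides in Istmarsh, which satisfies one of the alternatives. Met.
  (b) The claim is a tort claim, not a consumer claim, so one alternative holds. Condition met.
  (c) Emil Marchetti resides in Istmarsh — that alternative is enough. The carve-out does not apply: the defendant resides in Tarmont, not Istmarsh. Satisfied.
  (d) No defendant is a corporation. But the amount in controversy is 142,000 dollars, which meets the USD 5,000 floor, and the 'unless' clause therefore excuses the requirement. Satisfied.
  → All conditions met; jurisdiction exists.

the Civil Court of Istmarsh; the Istmarsh High Bench; the Tarmont District Court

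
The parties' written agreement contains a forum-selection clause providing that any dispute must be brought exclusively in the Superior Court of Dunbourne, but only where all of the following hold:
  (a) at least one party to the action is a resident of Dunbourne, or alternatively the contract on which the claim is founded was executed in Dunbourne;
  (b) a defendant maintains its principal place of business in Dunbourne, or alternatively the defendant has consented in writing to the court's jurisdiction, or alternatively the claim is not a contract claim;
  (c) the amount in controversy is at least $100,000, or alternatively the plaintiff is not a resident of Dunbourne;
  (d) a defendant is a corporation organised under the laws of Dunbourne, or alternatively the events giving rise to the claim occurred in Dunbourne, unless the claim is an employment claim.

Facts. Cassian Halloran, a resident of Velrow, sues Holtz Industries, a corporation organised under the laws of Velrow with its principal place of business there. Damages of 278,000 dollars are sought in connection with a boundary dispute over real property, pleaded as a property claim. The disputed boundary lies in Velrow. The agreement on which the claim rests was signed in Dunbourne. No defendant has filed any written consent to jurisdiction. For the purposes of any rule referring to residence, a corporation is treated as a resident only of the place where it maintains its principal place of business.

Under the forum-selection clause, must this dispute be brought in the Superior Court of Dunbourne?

No

The Superior Court of Dunbourne:
  (a) The contract was executed in Dunbourne, so one alternative holds. Condition met.
  (b) The claim is a property claim, not a contract claim, which satisfies one of the alternatives. Satisfied.
  (c) The amount in controversy is USD 278,000, which meets the $100,000 floor, so one alternative holds. Condition met.
  (d) The corporate defendant(s) are organised in Velrow, not Dunbourne; the operative events occurred in Velrow, not Dunbourne — no alternative holds. The proviso offers no rescue either, since the claim is a property claim, not an employment claim. Not met.
  → The clause does not apply.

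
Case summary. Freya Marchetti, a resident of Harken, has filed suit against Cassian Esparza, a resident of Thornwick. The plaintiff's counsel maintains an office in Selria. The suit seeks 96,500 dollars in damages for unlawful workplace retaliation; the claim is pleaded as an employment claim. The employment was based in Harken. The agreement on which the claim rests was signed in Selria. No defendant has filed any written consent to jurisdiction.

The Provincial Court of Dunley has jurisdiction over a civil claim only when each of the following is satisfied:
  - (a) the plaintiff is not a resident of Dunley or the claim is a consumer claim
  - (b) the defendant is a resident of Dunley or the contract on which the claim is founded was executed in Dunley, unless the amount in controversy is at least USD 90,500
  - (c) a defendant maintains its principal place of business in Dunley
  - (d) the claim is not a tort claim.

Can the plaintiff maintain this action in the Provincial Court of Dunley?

No

The Provincial Court of Dunley:
  (a) The plaintiff resides in Harken, which is not Dunley, which satisfies one of the alternatives. Satisfied.
  (b) The defendant resides in Thornwick, not Dunley; the contract was executed in Selria, not Dunley — no alternative holds. However, the amount in controversy is $96,500, which meets the $90,500 floor, so the 'unless' proviso supplies this condition. Satisfied.
  (c) No defendant is a corporation. Fails.
  (d) The claim is an employment claim, not a tort claim. Condition met.
  → Not every requirement is met — no jurisdiction.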